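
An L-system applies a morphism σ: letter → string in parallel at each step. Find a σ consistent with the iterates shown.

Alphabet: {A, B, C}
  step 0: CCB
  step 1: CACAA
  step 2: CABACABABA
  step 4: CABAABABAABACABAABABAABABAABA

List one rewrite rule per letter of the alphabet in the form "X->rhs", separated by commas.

A->BA, B->A, C->CA

  step 1 ⇒ step 2: CACAA ⇒ CA·BA·CA·BA·BA
    A ↦ BA
    C ↦ CA
  step 0 ⇒ step 1: CCB ⇒ CA·CA·A
    B ↦ A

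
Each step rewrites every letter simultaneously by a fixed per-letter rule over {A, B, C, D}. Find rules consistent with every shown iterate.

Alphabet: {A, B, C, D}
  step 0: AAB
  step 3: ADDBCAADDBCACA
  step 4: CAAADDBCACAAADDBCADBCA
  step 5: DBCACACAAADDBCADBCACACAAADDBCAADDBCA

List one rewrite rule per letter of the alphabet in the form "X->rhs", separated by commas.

  step 4 ⇒ step 5: CAAADDBCACAAADDBCADBCA ⇒ DB·CA·CA·CA·A·A·D·DB·CA·DB·CA·CA·CA·A·A·D·DB·CA·A·D·DB·CA
    A ↦ CA
    B ↦ D
    C ↦ DB
    D ↦ A

A->CA, B->D, C->DB, D->A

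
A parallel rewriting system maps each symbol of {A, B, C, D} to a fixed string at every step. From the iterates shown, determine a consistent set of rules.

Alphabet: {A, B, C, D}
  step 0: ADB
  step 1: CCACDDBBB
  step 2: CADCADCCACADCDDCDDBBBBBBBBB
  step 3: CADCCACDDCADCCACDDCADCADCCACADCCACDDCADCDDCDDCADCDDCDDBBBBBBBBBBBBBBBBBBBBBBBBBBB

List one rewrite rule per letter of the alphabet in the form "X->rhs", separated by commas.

A->CCA, B->BBB, C->CAD, D->CDD

  step 2 ⇒ step 3: CADCADCCACADCDDCDDBBBBBBBBB ⇒ CAD·CCA·CDD·CAD·CCA·CDD·CAD·CAD·CCA·CAD·CCA·CDD·CAD·CDD·CDD·CAD·CDD·CDD·BBB·BBB·BBB·BBB·BBB·BBB·BBB·BBB·BBB
    A ↦ CCA
    B ↦ BBB
    C ↦ CAD
    D ↦ CDD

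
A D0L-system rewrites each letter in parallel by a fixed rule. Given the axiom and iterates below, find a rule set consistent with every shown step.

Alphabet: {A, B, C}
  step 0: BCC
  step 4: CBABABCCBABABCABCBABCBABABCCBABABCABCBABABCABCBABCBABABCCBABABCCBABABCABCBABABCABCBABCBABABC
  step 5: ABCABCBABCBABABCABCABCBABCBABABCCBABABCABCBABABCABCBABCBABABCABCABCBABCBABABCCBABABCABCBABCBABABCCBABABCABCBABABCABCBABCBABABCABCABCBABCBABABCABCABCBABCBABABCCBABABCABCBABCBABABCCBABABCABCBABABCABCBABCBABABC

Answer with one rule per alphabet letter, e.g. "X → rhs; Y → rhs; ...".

A->CB, B->AB, C->ABC

  step 4 ⇒ step 5: CBABABCCBABABCABCBABCBABABCCBABABCABCBABABCABCBABCBABABCCBABABCCBABABCABCBABABCABCBABCBABABC ⇒ ABC·AB·CB·AB·CB·AB·ABC·ABC·AB·CB·AB·CB·AB·ABC·CB·AB·ABC·AB·CB·AB·ABC·AB·CB·AB·CB·AB·ABC·ABC·AB·CB·AB·CB·AB·ABC·CB·AB·ABC·AB·CB·AB·CB·AB·ABC·CB·AB·ABC·AB·CB·AB·ABC·AB·CB·AB·CB·AB·ABC·ABC·AB·CB·AB·CB·AB·ABC·ABC·AB·CB·AB·CB·AB·ABC·CB·AB·ABC·AB·CB·AB·CB·AB·ABC·CB·AB·ABC·AB·CB·AB·ABC·AB·CB·AB·CB·AB·ABC
    A ↦ CB
    B ↦ AB
    C ↦ ABC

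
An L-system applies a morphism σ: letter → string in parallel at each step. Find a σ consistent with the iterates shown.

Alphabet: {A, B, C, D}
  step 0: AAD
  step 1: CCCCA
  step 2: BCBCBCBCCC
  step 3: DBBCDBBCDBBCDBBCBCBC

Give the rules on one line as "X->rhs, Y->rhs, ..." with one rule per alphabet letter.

  step 2 ⇒ step 3: BCBCBCBCCC ⇒ DB·BC·DB·BC·DB·BC·DB·BC·BC·BC
    B ↦ DB
    C ↦ BC
  step 0 ⇒ step 1: AAD ⇒ CC·CC·A
    A ↦ CC
  step 0 ⇒ step 1: AAD ⇒ CC·CC·A
    D ↦ A

A->CC, B->DB, C->BC, D->A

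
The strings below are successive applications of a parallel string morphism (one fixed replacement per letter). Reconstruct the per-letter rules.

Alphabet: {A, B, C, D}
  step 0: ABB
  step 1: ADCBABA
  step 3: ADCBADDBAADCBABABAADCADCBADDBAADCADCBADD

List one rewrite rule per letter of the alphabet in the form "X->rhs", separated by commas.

  step 0 ⇒ step 1: ABB ⇒ ADC·BA·BA
    A ↦ ADC
    B ↦ BA
    C ↦ DD  (constrained at step 1)
    D ↦ BA  (constrained at step 1)

A->ADC, B->BA, C->DD, D->BA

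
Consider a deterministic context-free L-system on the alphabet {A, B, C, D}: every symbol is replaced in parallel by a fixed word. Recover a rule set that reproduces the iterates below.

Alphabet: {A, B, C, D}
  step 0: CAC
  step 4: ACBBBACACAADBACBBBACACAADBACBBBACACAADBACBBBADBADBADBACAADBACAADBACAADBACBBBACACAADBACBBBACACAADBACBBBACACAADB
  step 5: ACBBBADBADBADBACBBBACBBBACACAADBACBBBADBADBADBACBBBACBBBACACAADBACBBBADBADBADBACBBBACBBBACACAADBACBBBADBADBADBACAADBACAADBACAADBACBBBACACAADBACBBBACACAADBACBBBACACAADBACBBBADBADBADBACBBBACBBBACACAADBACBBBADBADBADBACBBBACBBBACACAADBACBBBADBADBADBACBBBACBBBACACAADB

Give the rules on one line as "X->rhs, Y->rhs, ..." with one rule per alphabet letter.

A->AC, B->ADB, C->BBB, D->A

  step 4 ⇒ step 5: ACBBBACACAADBACBBBACACAADBACBBBACACAADBACBBBADBADBADBACAADBACAADBACAADBACBBBACACAADBACBBBACACAADBACBBBACACAADB ⇒ AC·BBB·ADB·ADB·ADB·AC·BBB·AC·BBB·AC·AC·A·ADB·AC·BBB·ADB·ADB·ADB·AC·BBB·AC·BBB·AC·AC·A·ADB·AC·BBB·ADB·ADB·ADB·AC·BBB·AC·BBB·AC·AC·A·ADB·AC·BBB·ADB·ADB·ADB·AC·A·ADB·AC·A·ADB·AC·A·ADB·AC·BBB·AC·AC·A·ADB·AC·BBB·AC·AC·A·ADB·AC·BBB·AC·AC·A·ADB·AC·BBB·ADB·ADB·ADB·AC·BBB·AC·BBB·AC·AC·A·ADB·AC·BBB·ADB·ADB·ADB·AC·BBB·AC·BBB·AC·AC·A·ADB·AC·BBB·ADB·ADB·ADB·AC·BBB·AC·BBB·AC·AC·A·ADB
    A ↦ AC
    B ↦ ADB
    C ↦ BBB
    D ↦ A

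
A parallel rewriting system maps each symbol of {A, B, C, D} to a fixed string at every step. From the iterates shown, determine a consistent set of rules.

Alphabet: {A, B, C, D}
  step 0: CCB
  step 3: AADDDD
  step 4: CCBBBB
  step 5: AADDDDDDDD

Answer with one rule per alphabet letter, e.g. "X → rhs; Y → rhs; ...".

A->C, B->DD, C->A, D->B

  step 4 ⇒ step 5: CCBBBB ⇒ A·A·DD·DD·DD·DD
    B ↦ DD
    C ↦ A
  step 3 ⇒ step 4: AADDDD ⇒ C·C·B·B·B·B
    A ↦ C
  step 3 ⇒ step 4: AADDDD ⇒ C·C·B·B·B·B
    D ↦ B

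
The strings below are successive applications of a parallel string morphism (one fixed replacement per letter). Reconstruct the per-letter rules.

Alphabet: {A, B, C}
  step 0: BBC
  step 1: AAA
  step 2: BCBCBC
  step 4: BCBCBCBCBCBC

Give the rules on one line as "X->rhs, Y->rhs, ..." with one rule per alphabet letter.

A->BC, B->A, C->A

  step 1 ⇒ step 2: AAA ⇒ BC·BC·BC
    A ↦ BC
  step 0 ⇒ step 1: BBC ⇒ A·A·A
    B ↦ A
  step 0 ⇒ step 1: BBC ⇒ A·A·A
    C ↦ A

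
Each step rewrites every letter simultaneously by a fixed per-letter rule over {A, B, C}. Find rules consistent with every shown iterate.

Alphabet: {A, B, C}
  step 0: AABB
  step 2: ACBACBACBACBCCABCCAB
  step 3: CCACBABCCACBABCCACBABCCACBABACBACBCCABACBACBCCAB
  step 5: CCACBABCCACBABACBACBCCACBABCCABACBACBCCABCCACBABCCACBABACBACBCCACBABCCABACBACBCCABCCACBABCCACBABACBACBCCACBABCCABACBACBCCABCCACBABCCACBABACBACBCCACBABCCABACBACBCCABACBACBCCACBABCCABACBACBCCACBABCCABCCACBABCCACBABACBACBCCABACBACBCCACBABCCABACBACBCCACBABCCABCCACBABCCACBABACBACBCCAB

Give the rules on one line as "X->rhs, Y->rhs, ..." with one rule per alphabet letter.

  step 2 ⇒ step 3: ACBACBACBACBCCABCCAB ⇒ CC·ACB·AB·CC·ACB·AB·CC·ACB·AB·CC·ACB·AB·ACB·ACB·CC·AB·ACB·ACB·CC·AB
    A ↦ CC
    B ↦ AB
    C ↦ ACB

A->CC, B->AB, C->ACB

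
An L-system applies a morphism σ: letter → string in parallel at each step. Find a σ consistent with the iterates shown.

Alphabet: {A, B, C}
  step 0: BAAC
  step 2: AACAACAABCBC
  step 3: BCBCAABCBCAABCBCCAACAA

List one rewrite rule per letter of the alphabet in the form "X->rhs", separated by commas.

A->BC, B->C, C->AA

  step 2 ⇒ step 3: AACAACAABCBC ⇒ BC·BC·AA·BC·BC·AA·BC·BC·C·AA·C·AA
    A ↦ BC
    B ↦ C
    C ↦ AA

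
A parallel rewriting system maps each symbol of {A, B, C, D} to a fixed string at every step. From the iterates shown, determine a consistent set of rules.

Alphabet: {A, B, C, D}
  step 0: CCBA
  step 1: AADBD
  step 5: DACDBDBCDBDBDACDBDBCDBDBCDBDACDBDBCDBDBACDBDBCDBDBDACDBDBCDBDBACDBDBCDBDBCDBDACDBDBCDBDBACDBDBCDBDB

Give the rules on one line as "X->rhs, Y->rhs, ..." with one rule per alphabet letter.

  step 0 ⇒ step 1: CCBA ⇒ A·A·DB·D
    A ↦ D
    B ↦ DB
    C ↦ A
    D ↦ CDB  (constrained at step 1)

A->D, B->DB, C->A, D->CDB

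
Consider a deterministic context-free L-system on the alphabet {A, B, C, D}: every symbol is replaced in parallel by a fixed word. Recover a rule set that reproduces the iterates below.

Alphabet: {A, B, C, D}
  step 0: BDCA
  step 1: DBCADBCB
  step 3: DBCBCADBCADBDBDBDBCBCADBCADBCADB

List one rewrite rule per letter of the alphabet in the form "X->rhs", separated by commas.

A->CB, B->DB, C->DB, D->CA

  step 0 ⇒ step 1: BDCA ⇒ DB·CA·DB·CB
    A ↦ CB
    B ↦ DB
    C ↦ DB
    D ↦ CA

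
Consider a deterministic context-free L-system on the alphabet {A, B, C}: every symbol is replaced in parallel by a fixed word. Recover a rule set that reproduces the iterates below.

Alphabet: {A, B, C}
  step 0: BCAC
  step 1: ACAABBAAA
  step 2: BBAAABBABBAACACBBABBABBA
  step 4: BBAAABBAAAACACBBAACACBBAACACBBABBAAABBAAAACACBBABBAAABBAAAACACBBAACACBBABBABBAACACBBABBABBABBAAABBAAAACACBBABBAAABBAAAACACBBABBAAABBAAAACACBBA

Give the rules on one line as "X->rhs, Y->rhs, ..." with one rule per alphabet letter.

  step 1 ⇒ step 2: ACAABBAAA ⇒ BBA·AA·BBA·BBA·AC·AC·BBA·BBA·BBA
    A ↦ BBA
    B ↦ AC
    C ↦ AA

A->BBA, B->AC, C->AA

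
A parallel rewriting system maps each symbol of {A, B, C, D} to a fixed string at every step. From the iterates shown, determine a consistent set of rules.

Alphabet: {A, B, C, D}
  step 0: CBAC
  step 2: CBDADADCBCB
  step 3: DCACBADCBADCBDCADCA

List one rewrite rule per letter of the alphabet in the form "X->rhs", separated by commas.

A->AD, B->CA, C->D, D->CB

  step 2 ⇒ step 3: CBDADADCBCB ⇒ D·CA·CB·AD·CB·AD·CB·D·CA·D·CA
    A ↦ AD
    B ↦ CA
    C ↦ D
    D ↦ CB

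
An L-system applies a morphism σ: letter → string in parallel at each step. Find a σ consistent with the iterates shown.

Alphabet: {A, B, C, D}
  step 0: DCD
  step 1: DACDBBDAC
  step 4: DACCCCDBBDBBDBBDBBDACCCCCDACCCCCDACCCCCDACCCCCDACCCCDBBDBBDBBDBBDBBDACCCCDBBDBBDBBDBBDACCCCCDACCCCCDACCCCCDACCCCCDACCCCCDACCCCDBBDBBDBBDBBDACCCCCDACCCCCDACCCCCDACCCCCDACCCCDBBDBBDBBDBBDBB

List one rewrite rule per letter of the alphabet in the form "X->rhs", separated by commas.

A->CCC, B->CC, C->DBB, D->DAC

  step 0 ⇒ step 1: DCD ⇒ DAC·DBB·DAC
    C ↦ DBB
    D ↦ DAC
    A ↦ CCC  (constrained at step 1)
    B ↦ CC  (constrained at step 1)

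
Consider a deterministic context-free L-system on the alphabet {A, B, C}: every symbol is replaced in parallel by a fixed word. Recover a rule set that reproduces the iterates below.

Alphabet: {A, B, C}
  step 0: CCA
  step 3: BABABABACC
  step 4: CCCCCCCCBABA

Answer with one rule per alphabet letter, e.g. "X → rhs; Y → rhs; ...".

  step 3 ⇒ step 4: BABABABACC ⇒ C·C·C·C·C·C·C·C·BA·BA
    A ↦ C
    B ↦ C
    C ↦ BA

A->C, B->C, C->BA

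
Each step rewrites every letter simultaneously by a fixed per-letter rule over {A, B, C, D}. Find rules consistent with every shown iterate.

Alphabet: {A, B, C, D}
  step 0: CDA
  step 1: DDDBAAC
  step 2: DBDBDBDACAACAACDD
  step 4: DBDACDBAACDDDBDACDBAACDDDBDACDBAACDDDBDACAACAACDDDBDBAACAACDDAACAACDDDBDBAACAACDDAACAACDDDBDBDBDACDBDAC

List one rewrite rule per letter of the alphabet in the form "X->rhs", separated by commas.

  step 1 ⇒ step 2: DDDBAAC ⇒ DB·DB·DB·DAC·AAC·AAC·DD
    A ↦ AAC
    B ↦ DAC
    C ↦ DD
    D ↦ DB

A->AAC, B->DAC, C->DD, D->DB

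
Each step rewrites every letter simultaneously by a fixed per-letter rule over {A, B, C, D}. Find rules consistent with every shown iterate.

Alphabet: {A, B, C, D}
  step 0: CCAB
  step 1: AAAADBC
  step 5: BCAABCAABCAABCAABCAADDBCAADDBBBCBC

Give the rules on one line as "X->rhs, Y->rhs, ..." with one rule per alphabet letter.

  step 0 ⇒ step 1: CCAB ⇒ AA·AA·D·BC
    A ↦ D
    B ↦ BC
    C ↦ AA
    D ↦ B  (constrained at step 1)

A->D, B->BC, C->AA, D->B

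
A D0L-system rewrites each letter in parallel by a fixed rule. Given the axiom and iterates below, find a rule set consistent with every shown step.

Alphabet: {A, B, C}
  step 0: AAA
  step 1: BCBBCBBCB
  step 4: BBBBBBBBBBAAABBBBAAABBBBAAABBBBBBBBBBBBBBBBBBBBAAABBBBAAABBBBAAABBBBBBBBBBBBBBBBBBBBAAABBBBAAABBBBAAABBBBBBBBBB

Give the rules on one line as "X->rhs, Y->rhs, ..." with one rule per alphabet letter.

A->BCB, B->BB, C->AAA

  step 0 ⇒ step 1: AAA ⇒ BCB·BCB·BCB
    A ↦ BCB
    B ↦ BB  (constrained at step 1)
    C ↦ AAA  (constrained at step 1)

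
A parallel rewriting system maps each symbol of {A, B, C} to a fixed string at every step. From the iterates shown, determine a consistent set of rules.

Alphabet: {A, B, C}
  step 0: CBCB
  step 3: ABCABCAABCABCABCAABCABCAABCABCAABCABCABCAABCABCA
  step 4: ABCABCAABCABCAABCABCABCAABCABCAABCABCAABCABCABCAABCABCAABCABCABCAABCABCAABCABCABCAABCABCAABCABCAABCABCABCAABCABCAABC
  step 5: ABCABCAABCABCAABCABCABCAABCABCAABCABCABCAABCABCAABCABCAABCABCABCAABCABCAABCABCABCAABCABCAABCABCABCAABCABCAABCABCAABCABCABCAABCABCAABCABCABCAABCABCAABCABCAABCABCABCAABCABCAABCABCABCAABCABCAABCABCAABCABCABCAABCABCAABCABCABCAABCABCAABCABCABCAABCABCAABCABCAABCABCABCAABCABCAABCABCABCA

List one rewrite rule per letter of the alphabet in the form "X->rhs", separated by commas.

A->ABC, B->A, C->BCA

  step 4 ⇒ step 5: ABCABCAABCABCAABCABCABCAABCABCAABCABCAABCABCABCAABCABCAABCABCABCAABCABCAABCABCABCAABCABCAABCABCAABCABCABCAABCABCAABC ⇒ ABC·A·BCA·ABC·A·BCA·ABC·ABC·A·BCA·ABC·A·BCA·ABC·ABC·A·BCA·ABC·A·BCA·ABC·A·BCA·ABC·ABC·A·BCA·ABC·A·BCA·ABC·ABC·A·BCA·ABC·A·BCA·ABC·ABC·A·BCA·ABC·A·BCA·ABC·A·BCA·ABC·ABC·A·BCA·ABC·A·BCA·ABC·ABC·A·BCA·ABC·A·BCA·ABC·A·BCA·ABC·ABC·A·BCA·ABC·A·BCA·ABC·ABC·A·BCA·ABC·A·BCA·ABC·A·BCA·ABC·ABC·A·BCA·ABC·A·BCA·ABC·ABC·A·BCA·ABC·A·BCA·ABC·ABC·A·BCA·ABC·A·BCA·ABC·A·BCA·ABC·ABC·A·BCA·ABC·A·BCA·ABC·ABC·A·BCA
    A ↦ ABC
    B ↦ A
    C ↦ BCA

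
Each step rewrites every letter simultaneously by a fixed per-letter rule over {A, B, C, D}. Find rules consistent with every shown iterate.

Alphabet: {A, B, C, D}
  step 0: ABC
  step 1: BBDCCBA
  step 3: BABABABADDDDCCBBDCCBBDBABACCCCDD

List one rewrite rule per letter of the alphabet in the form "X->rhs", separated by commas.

A->BBD, B->CC, C->BA, D->DD

  step 0 ⇒ step 1: ABC ⇒ BBD·CC·BA
    A ↦ BBD
    B ↦ CC
    C ↦ BA
    D ↦ DD  (constrained at step 1)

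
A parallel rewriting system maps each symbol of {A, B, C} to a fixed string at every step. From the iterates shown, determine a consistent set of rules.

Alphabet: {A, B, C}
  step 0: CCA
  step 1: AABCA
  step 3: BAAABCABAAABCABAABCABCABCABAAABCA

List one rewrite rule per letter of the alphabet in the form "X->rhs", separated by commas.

  step 0 ⇒ step 1: CCA ⇒ A·A·BCA
    A ↦ BCA
    C ↦ A
    B ↦ BAA  (constrained at step 1)

A->BCA, B->BAA, C->A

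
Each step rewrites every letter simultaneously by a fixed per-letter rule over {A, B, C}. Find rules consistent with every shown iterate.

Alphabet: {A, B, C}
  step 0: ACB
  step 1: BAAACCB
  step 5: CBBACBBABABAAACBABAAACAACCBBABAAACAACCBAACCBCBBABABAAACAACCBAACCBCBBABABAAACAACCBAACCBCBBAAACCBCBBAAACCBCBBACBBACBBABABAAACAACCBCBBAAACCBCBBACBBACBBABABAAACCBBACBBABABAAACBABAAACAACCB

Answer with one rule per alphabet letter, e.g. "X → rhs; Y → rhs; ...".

  step 0 ⇒ step 1: ACB ⇒ BA·AAC·CB
    A ↦ BA
    B ↦ CB
    C ↦ AAC

A->BA, B->CB, C->AAC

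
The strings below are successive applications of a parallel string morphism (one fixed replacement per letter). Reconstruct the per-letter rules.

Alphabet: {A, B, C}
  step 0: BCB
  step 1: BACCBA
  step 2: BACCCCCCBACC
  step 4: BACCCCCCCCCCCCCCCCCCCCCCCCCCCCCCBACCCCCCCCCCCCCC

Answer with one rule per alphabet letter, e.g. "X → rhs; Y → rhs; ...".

  step 1 ⇒ step 2: BACCBA ⇒ BA·CC·CC·CC·BA·CC
    A ↦ CC
    B ↦ BA
    C ↦ CC

A->CC, B->BA, C->CC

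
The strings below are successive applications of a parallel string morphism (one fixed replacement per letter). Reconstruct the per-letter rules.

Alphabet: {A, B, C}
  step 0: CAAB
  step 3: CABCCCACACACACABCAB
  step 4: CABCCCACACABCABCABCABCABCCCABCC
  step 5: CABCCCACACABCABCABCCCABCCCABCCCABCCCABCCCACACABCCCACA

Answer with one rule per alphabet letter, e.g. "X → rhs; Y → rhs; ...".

  step 4 ⇒ step 5: CABCCCACACABCABCABCABCABCCCABCC ⇒ CA·B·CC·CA·CA·CA·B·CA·B·CA·B·CC·CA·B·CC·CA·B·CC·CA·B·CC·CA·B·CC·CA·CA·CA·B·CC·CA·CA
    A ↦ B
    B ↦ CC
    C ↦ CA

A->B, B->CC, C->CA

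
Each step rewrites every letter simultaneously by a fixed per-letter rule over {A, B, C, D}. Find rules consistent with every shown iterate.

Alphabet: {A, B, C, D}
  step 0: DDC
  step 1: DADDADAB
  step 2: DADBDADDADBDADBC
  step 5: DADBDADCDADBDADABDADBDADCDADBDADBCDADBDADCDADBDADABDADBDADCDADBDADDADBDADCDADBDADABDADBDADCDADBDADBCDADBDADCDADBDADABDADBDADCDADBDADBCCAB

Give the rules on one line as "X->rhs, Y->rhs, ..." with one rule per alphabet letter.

  step 1 ⇒ step 2: DADDADAB ⇒ DAD·B·DAD·DAD·B·DAD·B·C
    A ↦ B
    B ↦ C
    D ↦ DAD
  step 0 ⇒ step 1: DDC ⇒ DAD·DAD·AB
    C ↦ AB

A->B, B->C, C->AB, D->DAD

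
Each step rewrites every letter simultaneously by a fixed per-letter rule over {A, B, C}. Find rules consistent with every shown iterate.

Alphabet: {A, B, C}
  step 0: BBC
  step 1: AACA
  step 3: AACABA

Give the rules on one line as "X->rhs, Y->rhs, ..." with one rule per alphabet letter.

A->B, B->A, C->CA

  step 0 ⇒ step 1: BBC ⇒ A·A·CA
    B ↦ A
    C ↦ CA
    A ↦ B  (constrained at step 1)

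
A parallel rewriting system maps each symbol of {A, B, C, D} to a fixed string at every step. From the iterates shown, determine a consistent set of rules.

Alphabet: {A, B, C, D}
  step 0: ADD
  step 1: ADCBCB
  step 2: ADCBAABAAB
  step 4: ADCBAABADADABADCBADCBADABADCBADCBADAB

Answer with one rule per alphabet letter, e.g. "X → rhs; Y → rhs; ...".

  step 1 ⇒ step 2: ADCBCB ⇒ AD·CB·A·AB·A·AB
    A ↦ AD
    B ↦ AB
    C ↦ A
    D ↦ CB

A->AD, B->AB, C->A, D->CB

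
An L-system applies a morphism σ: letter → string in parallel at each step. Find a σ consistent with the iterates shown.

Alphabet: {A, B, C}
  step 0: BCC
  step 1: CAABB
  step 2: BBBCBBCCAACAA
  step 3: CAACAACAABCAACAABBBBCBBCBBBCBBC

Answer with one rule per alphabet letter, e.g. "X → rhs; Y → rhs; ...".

A->BBC, B->CAA, C->B

  step 2 ⇒ step 3: BBBCBBCCAACAA ⇒ CAA·CAA·CAA·B·CAA·CAA·B·B·BBC·BBC·B·BBC·BBC
    A ↦ BBC
    B ↦ CAA
    C ↦ B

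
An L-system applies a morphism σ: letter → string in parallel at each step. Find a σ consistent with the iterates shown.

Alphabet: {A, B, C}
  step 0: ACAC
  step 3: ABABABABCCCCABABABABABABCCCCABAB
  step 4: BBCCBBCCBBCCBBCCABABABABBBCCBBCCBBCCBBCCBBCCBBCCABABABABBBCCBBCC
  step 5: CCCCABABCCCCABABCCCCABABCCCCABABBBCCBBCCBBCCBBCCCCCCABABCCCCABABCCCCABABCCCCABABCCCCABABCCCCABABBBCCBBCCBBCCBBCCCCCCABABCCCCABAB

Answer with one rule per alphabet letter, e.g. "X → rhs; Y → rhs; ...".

  step 4 ⇒ step 5: BBCCBBCCBBCCBBCCABABABABBBCCBBCCBBCCBBCCBBCCBBCCABABABABBBCCBBCC ⇒ CC·CC·AB·AB·CC·CC·AB·AB·CC·CC·AB·AB·CC·CC·AB·AB·BB·CC·BB·CC·BB·CC·BB·CC·CC·CC·AB·AB·CC·CC·AB·AB·CC·CC·AB·AB·CC·CC·AB·AB·CC·CC·AB·AB·CC·CC·AB·AB·BB·CC·BB·CC·BB·CC·BB·CC·CC·CC·AB·AB·CC·CC·AB·AB
    A ↦ BB
    B ↦ CC
    C ↦ AB

A->BB, B->CC, C->AB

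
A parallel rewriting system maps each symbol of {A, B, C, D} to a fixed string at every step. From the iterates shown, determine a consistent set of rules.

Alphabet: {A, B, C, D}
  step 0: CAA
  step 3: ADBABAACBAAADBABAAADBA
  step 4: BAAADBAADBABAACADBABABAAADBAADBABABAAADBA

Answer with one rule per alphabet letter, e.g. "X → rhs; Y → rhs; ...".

  step 3 ⇒ step 4: ADBABAACBAAADBABAAADBA ⇒ BA·A·AD·BA·AD·BA·BA·AC·AD·BA·BA·BA·A·AD·BA·AD·BA·BA·BA·A·AD·BA
    A ↦ BA
    B ↦ AD
    C ↦ AC
    D ↦ A

A->BA, B->AD, C->AC, D->A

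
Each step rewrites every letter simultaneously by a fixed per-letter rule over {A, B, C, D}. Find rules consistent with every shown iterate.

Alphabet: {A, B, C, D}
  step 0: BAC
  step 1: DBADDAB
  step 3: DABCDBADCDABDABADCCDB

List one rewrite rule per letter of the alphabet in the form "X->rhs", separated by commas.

A->AD, B->DB, C->DAB, D->C

  step 0 ⇒ step 1: BAC ⇒ DB·AD·DAB
    A ↦ AD
    B ↦ DB
    C ↦ DAB
    D ↦ C  (constrained at step 1)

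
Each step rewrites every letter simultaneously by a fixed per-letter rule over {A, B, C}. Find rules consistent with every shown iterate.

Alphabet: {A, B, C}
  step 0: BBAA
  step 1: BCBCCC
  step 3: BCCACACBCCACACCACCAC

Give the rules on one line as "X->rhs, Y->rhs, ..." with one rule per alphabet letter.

A->C, B->BC, C->CA

  step 0 ⇒ step 1: BBAA ⇒ BC·BC·C·C
    A ↦ C
    B ↦ BC
    C ↦ CA  (constrained at step 1)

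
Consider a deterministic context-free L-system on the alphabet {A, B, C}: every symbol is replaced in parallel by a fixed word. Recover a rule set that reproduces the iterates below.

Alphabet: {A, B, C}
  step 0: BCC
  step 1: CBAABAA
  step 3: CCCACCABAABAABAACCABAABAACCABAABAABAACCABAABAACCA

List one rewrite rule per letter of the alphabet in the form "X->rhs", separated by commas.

A->CCA, B->C, C->BAA

  step 0 ⇒ step 1: BCC ⇒ C·BAA·BAA
    B ↦ C
    C ↦ BAA
    A ↦ CCA  (constrained at step 1)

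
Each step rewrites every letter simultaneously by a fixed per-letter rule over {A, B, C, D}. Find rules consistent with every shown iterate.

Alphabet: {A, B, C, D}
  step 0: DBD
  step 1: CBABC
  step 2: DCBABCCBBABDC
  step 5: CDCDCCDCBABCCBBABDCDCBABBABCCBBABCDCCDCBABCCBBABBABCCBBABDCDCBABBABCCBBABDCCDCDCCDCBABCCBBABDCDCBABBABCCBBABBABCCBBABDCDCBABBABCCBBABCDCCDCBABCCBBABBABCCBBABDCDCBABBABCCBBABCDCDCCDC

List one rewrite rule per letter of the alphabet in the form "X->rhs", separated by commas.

  step 1 ⇒ step 2: CBABC ⇒ DC·BAB·CCB·BAB·DC
    A ↦ CCB
    B ↦ BAB
    C ↦ DC
  step 0 ⇒ step 1: DBD ⇒ C·BAB·C
    D ↦ C

A->CCB, B->BAB, C->DC, D->C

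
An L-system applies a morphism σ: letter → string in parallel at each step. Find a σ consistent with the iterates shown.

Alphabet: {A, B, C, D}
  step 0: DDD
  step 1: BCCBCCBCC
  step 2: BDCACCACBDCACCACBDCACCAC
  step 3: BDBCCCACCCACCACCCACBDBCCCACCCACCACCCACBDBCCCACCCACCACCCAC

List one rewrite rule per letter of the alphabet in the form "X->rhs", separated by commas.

  step 2 ⇒ step 3: BDCACCACBDCACCACBDCACCAC ⇒ BD·BCC·CAC·C·CAC·CAC·C·CAC·BD·BCC·CAC·C·CAC·CAC·C·CAC·BD·BCC·CAC·C·CAC·CAC·C·CAC
    A ↦ C
    B ↦ BD
    C ↦ CAC
    D ↦ BCC

A->C, B->BD, C->CAC, D->BCC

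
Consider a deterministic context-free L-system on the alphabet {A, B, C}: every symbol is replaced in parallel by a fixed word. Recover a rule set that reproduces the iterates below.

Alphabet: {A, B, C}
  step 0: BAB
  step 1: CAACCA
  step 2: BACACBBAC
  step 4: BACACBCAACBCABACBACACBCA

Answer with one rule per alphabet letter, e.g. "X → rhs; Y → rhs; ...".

  step 1 ⇒ step 2: CAACCA ⇒ B·AC·AC·B·B·AC
    A ↦ AC
    C ↦ B
  step 0 ⇒ step 1: BAB ⇒ CA·AC·CA
    B ↦ CA

A->AC, B->CA, C->B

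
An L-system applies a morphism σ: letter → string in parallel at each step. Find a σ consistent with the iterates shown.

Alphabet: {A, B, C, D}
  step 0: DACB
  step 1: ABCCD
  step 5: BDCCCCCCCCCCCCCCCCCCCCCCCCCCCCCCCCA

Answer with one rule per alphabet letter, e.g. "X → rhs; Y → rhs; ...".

A->B, B->D, C->CC, D->A

  step 0 ⇒ step 1: DACB ⇒ A·B·CC·D
    A ↦ B
    B ↦ D
    C ↦ CC
    D ↦ A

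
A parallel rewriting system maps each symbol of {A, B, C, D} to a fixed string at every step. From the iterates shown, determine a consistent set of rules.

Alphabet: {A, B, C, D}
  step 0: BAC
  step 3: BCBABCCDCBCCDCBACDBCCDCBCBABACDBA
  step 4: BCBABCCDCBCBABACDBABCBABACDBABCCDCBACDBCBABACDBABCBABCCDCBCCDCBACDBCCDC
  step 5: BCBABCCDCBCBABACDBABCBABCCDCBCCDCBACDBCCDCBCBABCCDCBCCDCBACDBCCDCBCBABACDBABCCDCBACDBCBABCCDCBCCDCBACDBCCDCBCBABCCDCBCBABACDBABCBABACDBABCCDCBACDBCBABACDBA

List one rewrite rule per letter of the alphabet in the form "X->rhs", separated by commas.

A->CDC, B->BC, C->BA, D->CD

  step 4 ⇒ step 5: BCBABCCDCBCBABACDBABCBABACDBABCCDCBACDBCBABACDBABCBABCCDCBCCDCBACDBCCDC ⇒ BC·BA·BC·CDC·BC·BA·BA·CD·BA·BC·BA·BC·CDC·BC·CDC·BA·CD·BC·CDC·BC·BA·BC·CDC·BC·CDC·BA·CD·BC·CDC·BC·BA·BA·CD·BA·BC·CDC·BA·CD·BC·BA·BC·CDC·BC·CDC·BA·CD·BC·CDC·BC·BA·BC·CDC·BC·BA·BA·CD·BA·BC·BA·BA·CD·BA·BC·CDC·BA·CD·BC·BA·BA·CD·BA
    A ↦ CDC
    B ↦ BC
    C ↦ BA
    D ↦ CD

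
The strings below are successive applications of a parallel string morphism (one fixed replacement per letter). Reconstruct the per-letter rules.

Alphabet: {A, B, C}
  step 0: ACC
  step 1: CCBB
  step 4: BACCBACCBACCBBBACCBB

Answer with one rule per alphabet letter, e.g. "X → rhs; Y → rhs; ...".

A->CC, B->BA, C->B

  step 0 ⇒ step 1: ACC ⇒ CC·B·B
    A ↦ CC
    C ↦ B
    B ↦ BA  (constrained at step 1)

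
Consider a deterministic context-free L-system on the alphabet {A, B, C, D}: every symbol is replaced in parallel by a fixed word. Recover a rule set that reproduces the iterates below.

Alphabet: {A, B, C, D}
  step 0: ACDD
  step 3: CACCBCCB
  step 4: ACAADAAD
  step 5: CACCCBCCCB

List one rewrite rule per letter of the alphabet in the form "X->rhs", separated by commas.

  step 4 ⇒ step 5: ACAADAAD ⇒ C·A·C·C·CB·C·C·CB
    A ↦ C
    C ↦ A
    D ↦ CB
  step 3 ⇒ step 4: CACCBCCB ⇒ A·C·A·A·D·A·A·D
    B ↦ D

A->C, B->D, C->A, D->CB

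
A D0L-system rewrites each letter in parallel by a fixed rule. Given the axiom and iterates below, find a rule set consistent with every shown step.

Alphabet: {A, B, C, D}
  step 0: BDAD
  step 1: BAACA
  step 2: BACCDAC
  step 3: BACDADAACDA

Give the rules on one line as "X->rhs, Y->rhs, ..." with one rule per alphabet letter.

  step 2 ⇒ step 3: BACCDAC ⇒ BA·C·DA·DA·A·C·DA
    A ↦ C
    B ↦ BA
    C ↦ DA
    D ↦ A

A->C, B->BA, C->DA, D->A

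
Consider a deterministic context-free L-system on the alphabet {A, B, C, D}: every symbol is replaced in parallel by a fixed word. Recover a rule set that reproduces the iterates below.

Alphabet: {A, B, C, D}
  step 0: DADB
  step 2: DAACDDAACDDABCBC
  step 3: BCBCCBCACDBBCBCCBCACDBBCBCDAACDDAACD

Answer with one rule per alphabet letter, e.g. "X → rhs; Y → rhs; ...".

A->CBC, B->DA, C->ACD, D->B

  step 2 ⇒ step 3: DAACDDAACDDABCBC ⇒ B·CBC·CBC·ACD·B·B·CBC·CBC·ACD·B·B·CBC·DA·ACD·DA·ACD
    A ↦ CBC
    B ↦ DA
    C ↦ ACD
    D ↦ B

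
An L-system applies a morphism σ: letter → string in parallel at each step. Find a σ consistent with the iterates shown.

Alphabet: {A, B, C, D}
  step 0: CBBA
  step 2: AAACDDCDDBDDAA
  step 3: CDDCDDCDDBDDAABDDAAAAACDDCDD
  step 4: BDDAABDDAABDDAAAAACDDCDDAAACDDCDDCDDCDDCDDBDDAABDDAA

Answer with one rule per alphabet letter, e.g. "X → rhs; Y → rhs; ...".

A->CDD, B->A, C->BDD, D->A

  step 3 ⇒ step 4: CDDCDDCDDBDDAABDDAAAAACDDCDD ⇒ BDD·A·A·BDD·A·A·BDD·A·A·A·A·A·CDD·CDD·A·A·A·CDD·CDD·CDD·CDD·CDD·BDD·A·A·BDD·A·A
    A ↦ CDD
    B ↦ A
    C ↦ BDD
    D ↦ A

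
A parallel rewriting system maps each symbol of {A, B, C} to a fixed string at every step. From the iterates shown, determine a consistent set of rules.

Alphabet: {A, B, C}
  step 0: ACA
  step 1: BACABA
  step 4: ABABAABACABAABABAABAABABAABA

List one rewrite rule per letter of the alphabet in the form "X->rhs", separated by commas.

  step 0 ⇒ step 1: ACA ⇒ BA·CA·BA
    A ↦ BA
    C ↦ CA
    B ↦ A  (constrained at step 1)

A->BA, B->A, C->CA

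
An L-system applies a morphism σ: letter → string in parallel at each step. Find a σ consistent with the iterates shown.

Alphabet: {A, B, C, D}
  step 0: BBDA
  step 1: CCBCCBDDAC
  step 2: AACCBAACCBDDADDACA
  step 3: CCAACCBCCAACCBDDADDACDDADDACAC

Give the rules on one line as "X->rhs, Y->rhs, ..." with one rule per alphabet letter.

A->C, B->CCB, C->A, D->DDA

  step 2 ⇒ step 3: AACCBAACCBDDADDACA ⇒ C·C·A·A·CCB·C·C·A·A·CCB·DDA·DDA·C·DDA·DDA·C·A·C
    A ↦ C
    B ↦ CCB
    C ↦ A
    D ↦ DDA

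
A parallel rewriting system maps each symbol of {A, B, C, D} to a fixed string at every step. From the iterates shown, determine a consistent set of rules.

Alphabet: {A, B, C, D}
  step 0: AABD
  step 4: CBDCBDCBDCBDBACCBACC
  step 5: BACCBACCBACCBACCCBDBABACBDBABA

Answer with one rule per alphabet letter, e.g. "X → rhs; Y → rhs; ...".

  step 4 ⇒ step 5: CBDCBDCBDCBDBACCBACC ⇒ BA·C·C·BA·C·C·BA·C·C·BA·C·C·C·BD·BA·BA·C·BD·BA·BA
    A ↦ BD
    B ↦ C
    C ↦ BA
    D ↦ C

A->BD, B->C, C->BA, D->C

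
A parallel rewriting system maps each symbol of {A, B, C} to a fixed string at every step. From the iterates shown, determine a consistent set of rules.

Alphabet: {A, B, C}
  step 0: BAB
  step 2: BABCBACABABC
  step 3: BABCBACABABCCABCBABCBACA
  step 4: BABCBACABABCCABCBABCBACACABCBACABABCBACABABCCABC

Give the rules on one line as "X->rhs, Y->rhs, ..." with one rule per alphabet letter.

  step 3 ⇒ step 4: BABCBACABABCCABCBABCBACA ⇒ BA·BC·BA·CA·BA·BC·CA·BC·BA·BC·BA·CA·CA·BC·BA·CA·BA·BC·BA·CA·BA·BC·CA·BC
    A ↦ BC
    B ↦ BA
    C ↦ CA

A->BC, B->BA, C->CA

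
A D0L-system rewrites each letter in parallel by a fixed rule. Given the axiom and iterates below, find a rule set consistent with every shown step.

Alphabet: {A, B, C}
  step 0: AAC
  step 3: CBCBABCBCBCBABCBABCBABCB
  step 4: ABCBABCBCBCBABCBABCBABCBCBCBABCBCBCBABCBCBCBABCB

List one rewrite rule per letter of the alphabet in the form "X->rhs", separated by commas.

  step 3 ⇒ step 4: CBCBABCBCBCBABCBABCBABCB ⇒ AB·CB·AB·CB·CB·CB·AB·CB·AB·CB·AB·CB·CB·CB·AB·CB·CB·CB·AB·CB·CB·CB·AB·CB
    A ↦ CB
    B ↦ CB
    C ↦ AB

A->CB, B->CB, C->AB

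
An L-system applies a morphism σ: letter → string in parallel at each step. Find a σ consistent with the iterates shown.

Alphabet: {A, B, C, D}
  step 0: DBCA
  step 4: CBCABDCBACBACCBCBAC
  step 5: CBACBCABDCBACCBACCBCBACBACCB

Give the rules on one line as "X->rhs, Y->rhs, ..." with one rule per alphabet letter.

A->C, B->A, C->CB, D->BD

  step 4 ⇒ step 5: CBCABDCBACBACCBCBAC ⇒ CB·A·CB·C·A·BD·CB·A·C·CB·A·C·CB·CB·A·CB·A·C·CB
    A ↦ C
    B ↦ A
    C ↦ CB
    D ↦ BD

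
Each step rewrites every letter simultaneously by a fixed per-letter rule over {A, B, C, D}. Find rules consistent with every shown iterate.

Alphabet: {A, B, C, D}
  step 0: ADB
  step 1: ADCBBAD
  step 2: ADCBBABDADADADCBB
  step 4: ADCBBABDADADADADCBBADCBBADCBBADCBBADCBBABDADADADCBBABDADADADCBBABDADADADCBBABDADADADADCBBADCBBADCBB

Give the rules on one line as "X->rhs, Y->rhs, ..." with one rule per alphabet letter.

A->AD, B->AD, C->ABD, D->CBB

  step 1 ⇒ step 2: ADCBBAD ⇒ AD·CBB·ABD·AD·AD·AD·CBB
    A ↦ AD
    B ↦ AD
    C ↦ ABD
    D ↦ CBB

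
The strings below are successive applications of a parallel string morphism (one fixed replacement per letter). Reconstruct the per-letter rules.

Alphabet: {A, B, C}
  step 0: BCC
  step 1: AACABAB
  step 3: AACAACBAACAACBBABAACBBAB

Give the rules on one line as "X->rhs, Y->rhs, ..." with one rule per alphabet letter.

  step 0 ⇒ step 1: BCC ⇒ AAC·AB·AB
    B ↦ AAC
    C ↦ AB
    A ↦ B  (constrained at step 1)

A->B, B->AAC, C->AB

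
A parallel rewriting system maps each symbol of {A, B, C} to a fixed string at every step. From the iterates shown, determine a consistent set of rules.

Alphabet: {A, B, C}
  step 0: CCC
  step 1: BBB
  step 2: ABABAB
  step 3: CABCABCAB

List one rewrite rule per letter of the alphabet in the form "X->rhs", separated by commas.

A->C, B->AB, C->B

  step 2 ⇒ step 3: ABABAB ⇒ C·AB·C·AB·C·AB
    A ↦ C
    B ↦ AB
  step 0 ⇒ step 1: CCC ⇒ B·B·B
    C ↦ B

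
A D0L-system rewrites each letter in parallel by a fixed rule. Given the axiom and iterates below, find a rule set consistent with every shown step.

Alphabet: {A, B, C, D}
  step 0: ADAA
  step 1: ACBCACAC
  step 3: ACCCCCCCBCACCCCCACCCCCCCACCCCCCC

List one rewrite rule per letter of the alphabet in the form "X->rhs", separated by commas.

  step 0 ⇒ step 1: ADAA ⇒ AC·BC·AC·AC
    A ↦ AC
    D ↦ BC
    B ↦ DA  (constrained at step 1)
    C ↦ CC  (constrained at step 1)

A->AC, B->DA, C->CC, D->BC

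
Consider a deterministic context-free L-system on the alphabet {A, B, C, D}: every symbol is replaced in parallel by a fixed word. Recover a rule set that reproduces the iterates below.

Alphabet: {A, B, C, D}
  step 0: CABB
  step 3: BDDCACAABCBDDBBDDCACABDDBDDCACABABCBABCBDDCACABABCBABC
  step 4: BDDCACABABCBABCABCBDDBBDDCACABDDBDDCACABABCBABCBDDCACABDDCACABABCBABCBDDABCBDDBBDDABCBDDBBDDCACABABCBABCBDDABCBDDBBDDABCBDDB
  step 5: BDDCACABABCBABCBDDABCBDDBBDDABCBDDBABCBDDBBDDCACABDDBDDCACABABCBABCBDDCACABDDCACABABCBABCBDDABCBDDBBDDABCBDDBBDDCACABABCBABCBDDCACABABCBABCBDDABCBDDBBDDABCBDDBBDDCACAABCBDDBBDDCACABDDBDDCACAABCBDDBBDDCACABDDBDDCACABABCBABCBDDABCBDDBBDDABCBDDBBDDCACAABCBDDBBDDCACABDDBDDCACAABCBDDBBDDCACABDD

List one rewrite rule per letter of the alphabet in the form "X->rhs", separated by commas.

A->ABC, B->BDD, C->B, D->CA

  step 4 ⇒ step 5: BDDCACABABCBABCABCBDDBBDDCACABDDBDDCACABABCBABCBDDCACABDDCACABABCBABCBDDABCBDDBBDDABCBDDBBDDCACABABCBABCBDDABCBDDBBDDABCBDDB ⇒ BDD·CA·CA·B·ABC·B·ABC·BDD·ABC·BDD·B·BDD·ABC·BDD·B·ABC·BDD·B·BDD·CA·CA·BDD·BDD·CA·CA·B·ABC·B·ABC·BDD·CA·CA·BDD·CA·CA·B·ABC·B·ABC·BDD·ABC·BDD·B·BDD·ABC·BDD·B·BDD·CA·CA·B·ABC·B·ABC·BDD·CA·CA·B·ABC·B·ABC·BDD·ABC·BDD·B·BDD·ABC·BDD·B·BDD·CA·CA·ABC·BDD·B·BDD·CA·CA·BDD·BDD·CA·CA·ABC·BDD·B·BDD·CA·CA·BDD·BDD·CA·CA·B·ABC·B·ABC·BDD·ABC·BDD·B·BDD·ABC·BDD·B·BDD·CA·CA·ABC·BDD·B·BDD·CA·CA·BDD·BDD·CA·CA·ABC·BDD·B·BDD·CA·CA·BDD
    A ↦ ABC
    B ↦ BDD
    C ↦ B
    D ↦ CA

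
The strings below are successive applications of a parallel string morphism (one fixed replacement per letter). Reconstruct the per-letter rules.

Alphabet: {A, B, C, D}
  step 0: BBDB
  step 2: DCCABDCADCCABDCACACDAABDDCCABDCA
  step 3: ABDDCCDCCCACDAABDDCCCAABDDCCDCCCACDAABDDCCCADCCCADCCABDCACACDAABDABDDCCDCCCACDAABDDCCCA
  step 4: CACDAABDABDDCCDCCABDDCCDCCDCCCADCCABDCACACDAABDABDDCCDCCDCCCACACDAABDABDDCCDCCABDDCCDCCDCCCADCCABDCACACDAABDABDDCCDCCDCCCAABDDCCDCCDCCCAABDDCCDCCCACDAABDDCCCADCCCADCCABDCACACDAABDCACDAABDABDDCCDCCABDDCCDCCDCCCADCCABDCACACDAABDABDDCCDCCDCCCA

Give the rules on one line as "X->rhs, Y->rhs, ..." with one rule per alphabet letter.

  step 3 ⇒ step 4: ABDDCCDCCCACDAABDDCCCAABDDCCDCCCACDAABDDCCCADCCCADCCABDCACACDAABDABDDCCDCCCACDAABDDCCCA ⇒ CA·CDA·ABD·ABD·DCC·DCC·ABD·DCC·DCC·DCC·CA·DCC·ABD·CA·CA·CDA·ABD·ABD·DCC·DCC·DCC·CA·CA·CDA·ABD·ABD·DCC·DCC·ABD·DCC·DCC·DCC·CA·DCC·ABD·CA·CA·CDA·ABD·ABD·DCC·DCC·DCC·CA·ABD·DCC·DCC·DCC·CA·ABD·DCC·DCC·CA·CDA·ABD·DCC·CA·DCC·CA·DCC·ABD·CA·CA·CDA·ABD·CA·CDA·ABD·ABD·DCC·DCC·ABD·DCC·DCC·DCC·CA·DCC·ABD·CA·CA·CDA·ABD·ABD·DCC·DCC·DCC·CA
    A ↦ CA
    B ↦ CDA
    C ↦ DCC
    D ↦ ABD

A->CA, B->CDA, C->DCC, D->ABD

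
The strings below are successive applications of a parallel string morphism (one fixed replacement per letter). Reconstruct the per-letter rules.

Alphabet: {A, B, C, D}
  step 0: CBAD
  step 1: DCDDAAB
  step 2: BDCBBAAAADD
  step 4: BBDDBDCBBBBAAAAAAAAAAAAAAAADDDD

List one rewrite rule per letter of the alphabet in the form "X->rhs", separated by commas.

A->AA, B->DD, C->DC, D->B

  step 1 ⇒ step 2: DCDDAAB ⇒ B·DC·B·B·AA·AA·DD
    A ↦ AA
    B ↦ DD
    C ↦ DC
    D ↦ B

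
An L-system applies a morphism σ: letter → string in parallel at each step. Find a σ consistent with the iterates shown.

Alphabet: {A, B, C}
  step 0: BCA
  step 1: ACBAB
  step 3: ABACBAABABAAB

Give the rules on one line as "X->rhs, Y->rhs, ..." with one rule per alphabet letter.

A->AB, B->A, C->CB

  step 0 ⇒ step 1: BCA ⇒ A·CB·AB
    A ↦ AB
    B ↦ A
    C ↦ CB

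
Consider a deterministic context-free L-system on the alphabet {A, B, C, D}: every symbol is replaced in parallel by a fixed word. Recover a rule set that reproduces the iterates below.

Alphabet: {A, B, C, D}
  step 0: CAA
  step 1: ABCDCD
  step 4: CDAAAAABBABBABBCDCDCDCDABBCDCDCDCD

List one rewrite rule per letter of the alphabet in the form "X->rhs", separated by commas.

  step 0 ⇒ step 1: CAA ⇒ AB·CD·CD
    A ↦ CD
    C ↦ AB
    B ↦ AA  (constrained at step 1)
    D ↦ B  (constrained at step 1)

A->CD, B->AA, C->AB, D->B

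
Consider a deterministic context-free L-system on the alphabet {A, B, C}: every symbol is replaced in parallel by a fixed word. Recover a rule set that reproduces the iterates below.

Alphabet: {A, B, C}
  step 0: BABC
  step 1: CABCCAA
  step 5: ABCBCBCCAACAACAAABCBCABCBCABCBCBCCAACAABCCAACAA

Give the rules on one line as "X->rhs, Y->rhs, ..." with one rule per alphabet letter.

  step 0 ⇒ step 1: BABC ⇒ CA·BC·CA·A
    A ↦ BC
    B ↦ CA
    C ↦ A

A->BC, B->CA, C->A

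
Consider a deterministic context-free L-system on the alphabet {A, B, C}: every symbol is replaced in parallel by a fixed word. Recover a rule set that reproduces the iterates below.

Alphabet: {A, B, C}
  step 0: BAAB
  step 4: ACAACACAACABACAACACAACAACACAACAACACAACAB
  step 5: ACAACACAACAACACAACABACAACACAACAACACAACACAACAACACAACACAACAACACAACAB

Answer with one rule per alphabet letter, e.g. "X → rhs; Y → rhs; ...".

  step 4 ⇒ step 5: ACAACACAACABACAACACAACAACACAACAACACAACAB ⇒ AC·A·AC·AC·A·AC·A·AC·AC·A·AC·AB·AC·A·AC·AC·A·AC·A·AC·AC·A·AC·AC·A·AC·A·AC·AC·A·AC·AC·A·AC·A·AC·AC·A·AC·AB
    A ↦ AC
    B ↦ AB
    C ↦ A

A->AC, B->AB, C->A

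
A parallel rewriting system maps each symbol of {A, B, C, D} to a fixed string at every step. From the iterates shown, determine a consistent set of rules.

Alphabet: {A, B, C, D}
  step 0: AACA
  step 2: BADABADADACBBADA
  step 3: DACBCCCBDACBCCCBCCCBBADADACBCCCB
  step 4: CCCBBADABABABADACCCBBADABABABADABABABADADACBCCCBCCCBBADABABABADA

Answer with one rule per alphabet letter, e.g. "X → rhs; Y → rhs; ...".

  step 3 ⇒ step 4: DACBCCCBDACBCCCBCCCBBADADACBCCCB ⇒ CC·CB·BA·DA·BA·BA·BA·DA·CC·CB·BA·DA·BA·BA·BA·DA·BA·BA·BA·DA·DA·CB·CC·CB·CC·CB·BA·DA·BA·BA·BA·DA
    A ↦ CB
    B ↦ DA
    C ↦ BA
    D ↦ CC

A->CB, B->DA, C->BA, D->CC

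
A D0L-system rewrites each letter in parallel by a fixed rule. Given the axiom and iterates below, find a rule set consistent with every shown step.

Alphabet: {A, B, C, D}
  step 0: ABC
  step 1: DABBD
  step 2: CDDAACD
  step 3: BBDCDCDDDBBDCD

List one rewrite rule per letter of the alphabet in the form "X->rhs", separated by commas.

  step 2 ⇒ step 3: CDDAACD ⇒ BBD·CD·CD·D·D·BBD·CD
    A ↦ D
    C ↦ BBD
    D ↦ CD
  step 0 ⇒ step 1: ABC ⇒ D·A·BBD
    B ↦ A

A->D, B->A, C->BBD, D->CD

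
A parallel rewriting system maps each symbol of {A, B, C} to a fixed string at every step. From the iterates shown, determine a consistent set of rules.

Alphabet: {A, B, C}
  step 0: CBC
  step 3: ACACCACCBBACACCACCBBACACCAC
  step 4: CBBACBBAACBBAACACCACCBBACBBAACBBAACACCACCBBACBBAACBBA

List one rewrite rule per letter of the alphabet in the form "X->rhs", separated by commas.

A->CBB, B->CAC, C->A

  step 3 ⇒ step 4: ACACCACCBBACACCACCBBACACCAC ⇒ CBB·A·CBB·A·A·CBB·A·A·CAC·CAC·CBB·A·CBB·A·A·CBB·A·A·CAC·CAC·CBB·A·CBB·A·A·CBB·A
    A ↦ CBB
    B ↦ CAC
    C ↦ A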